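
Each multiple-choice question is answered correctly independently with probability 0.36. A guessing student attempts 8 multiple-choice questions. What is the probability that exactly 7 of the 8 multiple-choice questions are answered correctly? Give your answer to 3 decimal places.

0.004

X ~ Binomial(n=8, p=0.36).
P(X=7) = C(8,7) · p^7 · (1−p)^1
= 8 · 0.00078364 · 0.64 = 0.00401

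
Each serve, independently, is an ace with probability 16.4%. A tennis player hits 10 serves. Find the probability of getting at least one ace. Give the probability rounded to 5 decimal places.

0.83325

P(at least one) = 1 − P(none) = 1 − (1 − 0.164)^10
= 1 − 0.1667488 = 0.8332512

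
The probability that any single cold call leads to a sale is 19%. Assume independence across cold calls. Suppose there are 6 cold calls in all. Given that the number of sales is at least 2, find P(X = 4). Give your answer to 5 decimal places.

0.04007

X ~ Binomial(6, 0.19). Want P(X=4 | X≥2) = P(X=4) / P(X≥2).
P(X=4) = C(6,4)·0.19^4·0.81^2 = 0.0128255
P(X≥2) = 1 − 0.2824295 − 0.3974934 = 0.3200770
Ratio = 0.0128255 / 0.3200770 = 0.0400702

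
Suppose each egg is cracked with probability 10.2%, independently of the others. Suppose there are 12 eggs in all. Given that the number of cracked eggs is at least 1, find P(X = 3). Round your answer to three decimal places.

X ~ Binomial(12, 0.102). Want P(X=3 | X≥1) = P(X=3) / P(X≥1).
P(X=3) = C(12,3)·0.102^3·0.898^9 = 0.08866
P(X≥1) = 1 − 0.27499 = 0.72501
Ratio = 0.08866 / 0.72501 = 0.12228

0.122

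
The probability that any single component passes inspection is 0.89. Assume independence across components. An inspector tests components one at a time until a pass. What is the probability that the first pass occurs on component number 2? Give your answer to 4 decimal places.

0.0979

Geometric (trials to first success), p = 0.89.
P(Y = 2) = (1−p)^1 · p = 0.11 · 0.89 = 0.097900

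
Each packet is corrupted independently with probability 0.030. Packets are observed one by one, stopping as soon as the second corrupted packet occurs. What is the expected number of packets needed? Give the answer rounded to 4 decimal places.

Y = total packets until the second success; negative binomial with r=2, p=0.03.
E[Y] = r / p = 2 / 0.03 = 66.666667

66.6667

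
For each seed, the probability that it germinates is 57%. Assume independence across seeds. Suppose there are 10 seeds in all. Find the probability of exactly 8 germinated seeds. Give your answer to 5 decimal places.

X ~ Binomial(n=10, p=0.57).
P(X=8) = C(10,8) · p^8 · (1−p)^2
= 45 · 0.011143 · 0.1849 = 0.0927146

0.09271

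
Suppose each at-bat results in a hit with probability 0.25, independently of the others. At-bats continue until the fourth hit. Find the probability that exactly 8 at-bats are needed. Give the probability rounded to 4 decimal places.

0.0433

Y = trial on which the fourth success occurs; negative binomial, r=4, p=0.25.
P(Y=8) = C(7,3) · p^4 · (1−p)^4
= 35 · 0.0039062 · 0.31641 = 0.043259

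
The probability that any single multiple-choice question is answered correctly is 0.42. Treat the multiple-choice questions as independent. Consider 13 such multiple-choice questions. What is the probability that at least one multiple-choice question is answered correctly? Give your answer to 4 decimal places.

P(at least one) = 1 − P(none) = 1 − (1 − 0.42)^13
= 1 − 0.000841 = 0.999159

0.9992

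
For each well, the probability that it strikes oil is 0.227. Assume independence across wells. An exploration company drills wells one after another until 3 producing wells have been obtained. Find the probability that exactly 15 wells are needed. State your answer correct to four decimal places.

Y = trial on which the third success occurs; negative binomial, r=3, p=0.227.
P(Y=15) = C(14,2) · p^3 · (1−p)^12
= 91 · 0.011697 · 0.045515 = 0.048448

0.0484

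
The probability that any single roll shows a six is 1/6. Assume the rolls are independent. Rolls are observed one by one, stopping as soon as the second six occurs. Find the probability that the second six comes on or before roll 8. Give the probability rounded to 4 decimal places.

Finishing within 8 rolls ⇔ at least 2 successes in the first 8. With X ~ Binomial(8, 0.166667), P(Y ≤ 8) = 1 − P(X ≤ 1).
  k=0: C(8,0)·0.166667^0·0.833333^8 = 0.232568
  k=1: C(8,1)·0.166667^1·0.833333^7 = 0.372109
1 − 0.604677 = 0.395323

0.3953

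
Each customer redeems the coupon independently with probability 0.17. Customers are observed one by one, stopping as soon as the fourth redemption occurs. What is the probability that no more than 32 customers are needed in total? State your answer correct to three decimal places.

0.817

Finishing within 32 customers ⇔ at least 4 successes in the first 32. With X ~ Binomial(32, 0.17), P(Y ≤ 32) = 1 − P(X ≤ 3).
  k=0: C(32,0)·0.17^0·0.83^32 = 0.00257
  k=1: C(32,1)·0.17^1·0.83^31 = 0.01687
  k=2: C(32,2)·0.17^2·0.83^30 = 0.05355
  k=3: C(32,3)·0.17^3·0.83^29 = 0.10967
1 − 0.18266 = 0.81734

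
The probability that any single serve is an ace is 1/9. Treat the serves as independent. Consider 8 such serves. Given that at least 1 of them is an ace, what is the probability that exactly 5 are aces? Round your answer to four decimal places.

0.0011

X ~ Binomial(8, 0.111111). Want P(X=5 | X≥1) = P(X=5) / P(X≥1).
P(X=5) = C(8,5)·0.111111^5·0.888889^3 = 0.000666
P(X≥1) = 1 − 0.389744 = 0.610256
Ratio = 0.000666 / 0.610256 = 0.001091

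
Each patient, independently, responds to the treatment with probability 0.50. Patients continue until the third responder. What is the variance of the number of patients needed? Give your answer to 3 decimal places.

Y = total patients until the third success; negative binomial with r=3, p=0.50.
Var(Y) = r(1−p)/p² = 3·0.50 / 0.50² = 6.00000

6.000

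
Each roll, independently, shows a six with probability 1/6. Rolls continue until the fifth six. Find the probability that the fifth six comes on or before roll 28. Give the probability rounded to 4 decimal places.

Finishing within 28 rolls ⇔ at least 5 successes in the first 28. With X ~ Binomial(28, 0.166667), P(Y ≤ 28) = 1 − P(X ≤ 4).
  k=0: C(28,0)·0.166667^0·0.833333^28 = 0.006066
  k=1: C(28,1)·0.166667^1·0.833333^27 = 0.033971
  k=2: C(28,2)·0.166667^2·0.833333^26 = 0.091723
  k=3: C(28,3)·0.166667^3·0.833333^25 = 0.158986
  k=4: C(28,4)·0.166667^4·0.833333^24 = 0.198733
1 − 0.489479 = 0.510521

0.5105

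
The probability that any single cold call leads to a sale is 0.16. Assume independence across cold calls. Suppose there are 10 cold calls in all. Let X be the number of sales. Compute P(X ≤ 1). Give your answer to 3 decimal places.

0.508

X ~ Binomial(10, 0.16); P(X ≤ 1) = Σ C(10,k) p^k (1−p)^(10−k) over k:
  k=0: C(10,0)·0.16^0·0.84^10 = 0.17490
  k=1: C(10,1)·0.16^1·0.84^9 = 0.33315
Total = 0.50805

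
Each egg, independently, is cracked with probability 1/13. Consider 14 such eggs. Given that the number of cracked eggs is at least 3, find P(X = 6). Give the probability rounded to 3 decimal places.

0.004

X ~ Binomial(14, 0.076923). Want P(X=6 | X≥3) = P(X=6) / P(X≥3).
P(X=6) = C(14,6)·0.076923^6·0.923077^8 = 0.00033
P(X≥3) = 1 − 0.32608 − 0.38043 − 0.20607 = 0.08742
Ratio = 0.00033 / 0.08742 = 0.00375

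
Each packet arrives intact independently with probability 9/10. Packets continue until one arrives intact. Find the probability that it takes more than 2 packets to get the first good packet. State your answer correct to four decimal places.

0.0100

Y = number of packets to the first success; geometric, p = 0.90.
P(Y > 2) = P(first 2 all fail) = (1−p)^2 = 0.010000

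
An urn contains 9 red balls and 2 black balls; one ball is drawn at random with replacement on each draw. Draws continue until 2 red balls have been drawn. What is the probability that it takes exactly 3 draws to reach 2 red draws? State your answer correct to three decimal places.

0.243

Y = trial on which the second success occurs; negative binomial, r=2, p=0.818182.
P(Y=3) = C(2,1) · p^2 · (1−p)^1
= 2 · 0.66942 · 0.18182 = 0.24343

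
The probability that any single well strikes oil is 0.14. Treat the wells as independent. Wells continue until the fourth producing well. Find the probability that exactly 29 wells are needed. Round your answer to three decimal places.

0.029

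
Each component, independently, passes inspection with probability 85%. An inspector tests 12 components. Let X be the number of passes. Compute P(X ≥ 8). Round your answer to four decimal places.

X ~ Binomial(12, 0.85); P(X ≥ 8) = Σ C(12,k) p^k (1−p)^(12−k) over k:
  k=8: C(12,8)·0.85^8·0.15^4 = 0.068284
  k=9: C(12,9)·0.85^9·0.15^3 = 0.171976
  k=10: C(12,10)·0.85^10·0.15^2 = 0.292358
  k=11: C(12,11)·0.85^11·0.15^1 = 0.301218
  k=12: C(12,12)·0.85^12·0.15^0 = 0.142242
Total = 0.976078

0.9761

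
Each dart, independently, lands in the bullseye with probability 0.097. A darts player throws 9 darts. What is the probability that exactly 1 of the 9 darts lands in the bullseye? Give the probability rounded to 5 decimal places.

0.38594

X ~ Binomial(n=9, p=0.097).
P(X=1) = C(9,1) · p^1 · (1−p)^8
= 9 · 0.097 · 0.44208 = 0.3859368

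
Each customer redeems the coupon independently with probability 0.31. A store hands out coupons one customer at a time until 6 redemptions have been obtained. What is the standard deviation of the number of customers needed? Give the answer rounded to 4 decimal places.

6.5635

Y = total customers until the sixth success; negative binomial with r=6, p=0.31.
SD(Y) = √[r(1−p)/p²] = √(43.080125) = 6.563545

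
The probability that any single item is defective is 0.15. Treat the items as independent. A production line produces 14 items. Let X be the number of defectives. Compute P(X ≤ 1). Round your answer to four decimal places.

0.3567

X ~ Binomial(14, 0.15); P(X ≤ 1) = Σ C(14,k) p^k (1−p)^(14−k) over k:
  k=0: C(14,0)·0.15^0·0.85^14 = 0.102770
  k=1: C(14,1)·0.15^1·0.85^13 = 0.253902
Total = 0.356671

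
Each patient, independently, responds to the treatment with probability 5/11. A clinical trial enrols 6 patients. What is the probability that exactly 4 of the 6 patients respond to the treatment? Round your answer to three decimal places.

0.191

X ~ Binomial(n=6, p=0.454545).
P(X=4) = C(6,4) · p^4 · (1−p)^2
= 15 · 0.042688 · 0.29752 = 0.19051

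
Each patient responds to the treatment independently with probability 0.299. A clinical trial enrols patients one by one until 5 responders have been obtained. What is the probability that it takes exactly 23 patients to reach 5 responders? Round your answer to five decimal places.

0.02921

Y = trial on which the fifth success occurs; negative binomial, r=5, p=0.299.
P(Y=23) = C(22,4) · p^5 · (1−p)^18
= 7315 · 0.0023898 · 0.0016708 = 0.0292075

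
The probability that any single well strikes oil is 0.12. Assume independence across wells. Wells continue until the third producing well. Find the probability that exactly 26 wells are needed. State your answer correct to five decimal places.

0.02740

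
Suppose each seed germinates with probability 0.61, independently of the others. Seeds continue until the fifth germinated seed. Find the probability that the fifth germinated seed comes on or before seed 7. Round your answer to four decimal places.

0.4419

Finishing within 7 seeds ⇔ at least 5 successes in the first 7. With X ~ Binomial(7, 0.61), P(Y ≤ 7) = 1 − P(X ≤ 4).
  k=0: C(7,0)·0.61^0·0.39^7 = 0.001372
  k=1: C(7,1)·0.61^1·0.39^6 = 0.015025
  k=2: C(7,2)·0.61^2·0.39^5 = 0.070502
  k=3: C(7,3)·0.61^3·0.39^4 = 0.183788
  k=4: C(7,4)·0.61^4·0.39^3 = 0.287463
1 − 0.558149 = 0.441851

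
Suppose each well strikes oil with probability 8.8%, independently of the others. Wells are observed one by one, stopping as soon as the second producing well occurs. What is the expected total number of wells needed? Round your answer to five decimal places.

22.72727

Y = total wells until the second success; negative binomial with r=2, p=0.088.
E[Y] = r / p = 2 / 0.088 = 22.7272727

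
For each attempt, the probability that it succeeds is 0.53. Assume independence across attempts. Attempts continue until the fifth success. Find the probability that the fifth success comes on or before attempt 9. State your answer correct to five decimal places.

Finishing within 9 attempts ⇔ at least 5 successes in the first 9. With X ~ Binomial(9, 0.53), P(Y ≤ 9) = 1 − P(X ≤ 4).
  k=0: C(9,0)·0.53^0·0.47^9 = 0.0011191
  k=1: C(9,1)·0.53^1·0.47^8 = 0.0113580
  k=2: C(9,2)·0.53^2·0.47^7 = 0.0512318
  k=3: C(9,3)·0.53^3·0.47^6 = 0.1348013
  k=4: C(9,4)·0.53^4·0.47^5 = 0.2280149
1 − 0.4265251 = 0.5734749

0.57347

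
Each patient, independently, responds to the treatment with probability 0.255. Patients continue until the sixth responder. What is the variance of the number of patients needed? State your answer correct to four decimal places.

Y = total patients until the sixth success; negative binomial with r=6, p=0.255.
Var(Y) = r(1−p)/p² = 6·0.745 / 0.255² = 68.742791

68.7428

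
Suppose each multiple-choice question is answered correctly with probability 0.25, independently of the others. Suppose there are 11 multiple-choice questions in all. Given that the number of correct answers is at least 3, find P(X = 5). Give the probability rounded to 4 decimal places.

0.1474

X ~ Binomial(11, 0.25). Want P(X=5 | X≥3) = P(X=5) / P(X≥3).
P(X=5) = C(11,5)·0.25^5·0.75^6 = 0.080299
P(X≥3) = 1 − 0.042235 − 0.154862 − 0.258104 = 0.544799
Ratio = 0.080299 / 0.544799 = 0.147392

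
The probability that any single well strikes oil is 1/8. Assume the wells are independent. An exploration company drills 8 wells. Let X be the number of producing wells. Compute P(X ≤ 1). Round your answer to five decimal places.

0.73630

X ~ Binomial(8, 0.125); P(X ≤ 1) = Σ C(8,k) p^k (1−p)^(8−k) over k:
  k=0: C(8,0)·0.125^0·0.875^8 = 0.3436089
  k=1: C(8,1)·0.125^1·0.875^7 = 0.3926959
Total = 0.7363048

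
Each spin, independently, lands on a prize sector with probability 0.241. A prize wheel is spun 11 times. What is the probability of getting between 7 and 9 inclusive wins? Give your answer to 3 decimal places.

0.006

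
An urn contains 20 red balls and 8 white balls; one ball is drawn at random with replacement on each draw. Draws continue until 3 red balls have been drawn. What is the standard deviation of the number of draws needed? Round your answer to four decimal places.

Y = total draws until the third success; negative binomial with r=3, p=0.714286.
SD(Y) = √[r(1−p)/p²] = √(1.680000) = 1.296148

1.2961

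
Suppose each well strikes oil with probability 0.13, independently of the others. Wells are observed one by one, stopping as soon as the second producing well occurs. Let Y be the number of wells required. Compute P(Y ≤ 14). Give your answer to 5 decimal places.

0.55995

Finishing within 14 wells ⇔ at least 2 successes in the first 14. With X ~ Binomial(14, 0.13), P(Y ≤ 14) = 1 − P(X ≤ 1).
  k=0: C(14,0)·0.13^0·0.87^14 = 0.1423212
  k=1: C(14,1)·0.13^1·0.87^13 = 0.2977294
1 − 0.4400505 = 0.5599495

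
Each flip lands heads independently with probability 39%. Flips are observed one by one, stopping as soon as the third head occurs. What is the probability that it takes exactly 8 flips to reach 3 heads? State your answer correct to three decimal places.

0.105

Y = trial on which the third success occurs; negative binomial, r=3, p=0.39.
P(Y=8) = C(7,2) · p^3 · (1−p)^5
= 21 · 0.059319 · 0.08446 = 0.10521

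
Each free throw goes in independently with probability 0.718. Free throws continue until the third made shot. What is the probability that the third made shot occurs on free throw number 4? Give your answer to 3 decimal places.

0.313

Y = trial on which the third success occurs; negative binomial, r=3, p=0.718.
P(Y=4) = C(3,2) · p^3 · (1−p)^1
= 3 · 0.37015 · 0.282 = 0.31314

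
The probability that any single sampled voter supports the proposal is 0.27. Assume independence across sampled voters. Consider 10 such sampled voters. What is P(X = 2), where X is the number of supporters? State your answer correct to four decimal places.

0.2646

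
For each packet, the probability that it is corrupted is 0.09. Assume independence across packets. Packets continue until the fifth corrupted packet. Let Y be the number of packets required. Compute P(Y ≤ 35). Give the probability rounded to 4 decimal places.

0.2032

Finishing within 35 packets ⇔ at least 5 successes in the first 35. With X ~ Binomial(35, 0.09), P(Y ≤ 35) = 1 − P(X ≤ 4).
  k=0: C(35,0)·0.09^0·0.91^35 = 0.036851
  k=1: C(35,1)·0.09^1·0.91^34 = 0.127561
  k=2: C(35,2)·0.09^2·0.91^33 = 0.214471
  k=3: C(35,3)·0.09^3·0.91^32 = 0.233325
  k=4: C(35,4)·0.09^4·0.91^31 = 0.184609
1 − 0.796817 = 0.203183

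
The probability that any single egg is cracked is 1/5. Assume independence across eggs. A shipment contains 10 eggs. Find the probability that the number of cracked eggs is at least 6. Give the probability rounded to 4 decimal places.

0.0064

X ~ Binomial(10, 0.20); P(X ≥ 6) = Σ C(10,k) p^k (1−p)^(10−k) over k:
  k=6: C(10,6)·0.20^6·0.80^4 = 0.005505
  k=7: C(10,7)·0.20^7·0.80^3 = 0.000786
  k=8: C(10,8)·0.20^8·0.80^2 = 0.000074
  k=9: C(10,9)·0.20^9·0.80^1 = 0.000004
  k=10: C(10,10)·0.20^10·0.80^0 = 0.000000
Total = 0.006369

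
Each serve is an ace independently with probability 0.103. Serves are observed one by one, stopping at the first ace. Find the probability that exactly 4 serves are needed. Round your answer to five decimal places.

Geometric (trials to first success), p = 0.103.
P(Y = 4) = (1−p)^3 · p = 0.72173 · 0.103 = 0.0743386

0.07434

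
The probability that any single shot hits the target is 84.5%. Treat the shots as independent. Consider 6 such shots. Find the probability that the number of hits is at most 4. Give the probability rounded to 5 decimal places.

X ~ Binomial(6, 0.845); P(X ≤ 4) = Σ C(6,k) p^k (1−p)^(6−k) over k:
  k=0: C(6,0)·0.845^0·0.155^6 = 0.0000139
  k=1: C(6,1)·0.845^1·0.155^5 = 0.0004536
  k=2: C(6,2)·0.845^2·0.155^4 = 0.0061820
  k=3: C(6,3)·0.845^3·0.155^3 = 0.0449361
  k=4: C(6,4)·0.845^4·0.155^2 = 0.1837306
Total = 0.2353162

0.23532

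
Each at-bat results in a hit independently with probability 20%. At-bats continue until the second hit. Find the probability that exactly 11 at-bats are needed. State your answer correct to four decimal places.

0.0537

Y = trial on which the second success occurs; negative binomial, r=2, p=0.20.
P(Y=11) = C(10,1) · p^2 · (1−p)^9
= 10 · 0.04 · 0.13422 = 0.053687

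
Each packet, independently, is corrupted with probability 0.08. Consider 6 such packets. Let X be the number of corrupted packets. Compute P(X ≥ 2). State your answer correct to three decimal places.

X ~ Binomial(6, 0.08); P(X ≥ 2) = Σ C(6,k) p^k (1−p)^(6−k) over k:
  k=2: C(6,2)·0.08^2·0.92^4 = 0.06877
  k=3: C(6,3)·0.08^3·0.92^3 = 0.00797
  k=4: C(6,4)·0.08^4·0.92^2 = 0.00052
  k=5: C(6,5)·0.08^5·0.92^1 = 0.00002
  k=6: C(6,6)·0.08^6·0.92^0 = 0.00000
Total = 0.07729

0.077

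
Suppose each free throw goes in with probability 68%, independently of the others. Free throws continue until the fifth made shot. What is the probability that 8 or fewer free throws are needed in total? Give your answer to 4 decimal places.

0.7681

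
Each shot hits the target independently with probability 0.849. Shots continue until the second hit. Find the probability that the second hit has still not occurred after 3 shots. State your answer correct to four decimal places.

0.0615

Needing more than 3 shots ⇔ fewer than 2 successes in the first 3. With X ~ Binomial(3, 0.849), P(Y > 3) = P(X ≤ 1).
  k=0: C(3,0)·0.849^0·0.151^3 = 0.003443
  k=1: C(3,1)·0.849^1·0.151^2 = 0.058074
P(X ≤ 1) = 0.061517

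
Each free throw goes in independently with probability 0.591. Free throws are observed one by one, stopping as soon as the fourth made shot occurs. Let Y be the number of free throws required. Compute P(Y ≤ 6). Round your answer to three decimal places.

0.526

Finishing within 6 free throws ⇔ at least 4 successes in the first 6. With X ~ Binomial(6, 0.591), P(Y ≤ 6) = 1 − P(X ≤ 3).
  k=0: C(6,0)·0.591^0·0.409^6 = 0.00468
  k=1: C(6,1)·0.591^1·0.409^5 = 0.04058
  k=2: C(6,2)·0.591^2·0.409^4 = 0.14661
  k=3: C(6,3)·0.591^3·0.409^3 = 0.28246
1 − 0.47434 = 0.52566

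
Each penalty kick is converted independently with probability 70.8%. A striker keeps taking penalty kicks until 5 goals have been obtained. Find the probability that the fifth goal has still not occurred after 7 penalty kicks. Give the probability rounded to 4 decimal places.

Needing more than 7 penalty kicks ⇔ fewer than 5 successes in the first 7. With X ~ Binomial(7, 0.708), P(Y > 7) = P(X ≤ 4).
  k=0: C(7,0)·0.708^0·0.292^7 = 0.000181
  k=1: C(7,1)·0.708^1·0.292^6 = 0.003072
  k=2: C(7,2)·0.708^2·0.292^5 = 0.022346
  k=3: C(7,3)·0.708^3·0.292^4 = 0.090302
  k=4: C(7,4)·0.708^4·0.292^3 = 0.218952
P(X ≤ 4) = 0.334854

0.3349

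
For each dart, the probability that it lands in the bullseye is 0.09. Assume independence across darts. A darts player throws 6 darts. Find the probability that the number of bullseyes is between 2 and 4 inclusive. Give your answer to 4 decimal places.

0.0951

X ~ Binomial(6, 0.09); P(2 ≤ X ≤ 4) = Σ C(6,k) p^k (1−p)^(6−k) over k:
  k=2: C(6,2)·0.09^2·0.91^4 = 0.083319
  k=3: C(6,3)·0.09^3·0.91^3 = 0.010987
  k=4: C(6,4)·0.09^4·0.91^2 = 0.000815
Total = 0.095121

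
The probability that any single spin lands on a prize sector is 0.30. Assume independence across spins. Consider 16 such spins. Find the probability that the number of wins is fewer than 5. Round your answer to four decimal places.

X ~ Binomial(16, 0.30); P(X ≤ 4) = Σ C(16,k) p^k (1−p)^(16−k) over k:
  k=0: C(16,0)·0.30^0·0.70^16 = 0.003323
  k=1: C(16,1)·0.30^1·0.70^15 = 0.022788
  k=2: C(16,2)·0.30^2·0.70^14 = 0.073248
  k=3: C(16,3)·0.30^3·0.70^13 = 0.146496
  k=4: C(16,4)·0.30^4·0.70^12 = 0.204048
Total = 0.449904

0.4499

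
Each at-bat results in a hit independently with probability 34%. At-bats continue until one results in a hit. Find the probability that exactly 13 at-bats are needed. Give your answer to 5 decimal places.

Geometric (trials to first success), p = 0.34.
P(Y = 13) = (1−p)^12 · p = 0.0068317 · 0.34 = 0.0023228

0.00232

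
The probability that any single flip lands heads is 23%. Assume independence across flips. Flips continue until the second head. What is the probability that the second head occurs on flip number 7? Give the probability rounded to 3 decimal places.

0.086

Y = trial on which the second success occurs; negative binomial, r=2, p=0.23.
P(Y=7) = C(6,1) · p^2 · (1−p)^5
= 6 · 0.0529 · 0.27068 = 0.08591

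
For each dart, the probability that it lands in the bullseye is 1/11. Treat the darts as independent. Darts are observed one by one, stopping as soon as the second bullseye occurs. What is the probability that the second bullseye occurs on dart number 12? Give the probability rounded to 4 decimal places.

0.0350

Y = trial on which the second success occurs; negative binomial, r=2, p=0.090909.
P(Y=12) = C(11,1) · p^2 · (1−p)^10
= 11 · 0.0082645 · 0.38554 = 0.035049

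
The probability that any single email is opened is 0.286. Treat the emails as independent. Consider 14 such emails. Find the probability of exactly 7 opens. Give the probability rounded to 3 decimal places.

0.051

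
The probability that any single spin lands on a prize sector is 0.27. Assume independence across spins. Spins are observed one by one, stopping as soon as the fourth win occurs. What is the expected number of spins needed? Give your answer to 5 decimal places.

14.81481

Y = total spins until the fourth success; negative binomial with r=4, p=0.27.
E[Y] = r / p = 4 / 0.27 = 14.8148148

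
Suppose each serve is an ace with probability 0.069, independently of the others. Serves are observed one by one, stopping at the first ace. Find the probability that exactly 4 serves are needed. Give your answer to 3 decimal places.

0.056

Geometric (trials to first success), p = 0.069.
P(Y = 4) = (1−p)^3 · p = 0.80695 · 0.069 = 0.05568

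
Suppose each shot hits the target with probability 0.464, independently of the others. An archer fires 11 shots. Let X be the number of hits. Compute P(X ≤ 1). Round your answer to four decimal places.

0.0110

X ~ Binomial(11, 0.464); P(X ≤ 1) = Σ C(11,k) p^k (1−p)^(11−k) over k:
  k=0: C(11,0)·0.464^0·0.536^11 = 0.001049
  k=1: C(11,1)·0.464^1·0.536^10 = 0.009990
Total = 0.011039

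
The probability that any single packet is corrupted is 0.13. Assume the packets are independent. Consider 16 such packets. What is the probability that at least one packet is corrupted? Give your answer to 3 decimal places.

P(at least one) = 1 − P(none) = 1 − (1 − 0.13)^16
= 1 − 0.10772 = 0.89228

0.892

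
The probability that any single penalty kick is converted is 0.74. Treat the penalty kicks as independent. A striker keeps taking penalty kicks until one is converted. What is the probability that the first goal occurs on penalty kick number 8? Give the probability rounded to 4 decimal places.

Geometric (trials to first success), p = 0.74.
P(Y = 8) = (1−p)^7 · p = 8.0318e-05 · 0.74 = 0.000059

0.0001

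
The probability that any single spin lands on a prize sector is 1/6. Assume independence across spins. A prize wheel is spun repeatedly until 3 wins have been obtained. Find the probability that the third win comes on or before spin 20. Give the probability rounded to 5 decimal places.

0.67134

Finishing within 20 spins ⇔ at least 3 successes in the first 20. With X ~ Binomial(20, 0.166667), P(Y ≤ 20) = 1 − P(X ≤ 2).
  k=0: C(20,0)·0.166667^0·0.833333^20 = 0.0260841
  k=1: C(20,1)·0.166667^1·0.833333^19 = 0.1043362
  k=2: C(20,2)·0.166667^2·0.833333^18 = 0.1982388
1 − 0.3286591 = 0.6713409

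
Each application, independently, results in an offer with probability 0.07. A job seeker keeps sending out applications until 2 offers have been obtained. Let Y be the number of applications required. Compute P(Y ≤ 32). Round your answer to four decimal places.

Finishing within 32 applications ⇔ at least 2 successes in the first 32. With X ~ Binomial(32, 0.07), P(Y ≤ 32) = 1 − P(X ≤ 1).
  k=0: C(32,0)·0.07^0·0.93^32 = 0.098052
  k=1: C(32,1)·0.07^1·0.93^31 = 0.236167
1 − 0.334219 = 0.665781

0.6658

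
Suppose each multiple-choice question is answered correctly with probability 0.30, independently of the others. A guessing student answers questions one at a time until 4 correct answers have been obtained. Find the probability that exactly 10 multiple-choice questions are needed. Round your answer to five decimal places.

Y = trial on which the fourth success occurs; negative binomial, r=4, p=0.30.
P(Y=10) = C(9,3) · p^4 · (1−p)^6
= 84 · 0.0081 · 0.11765 = 0.0800484

0.08005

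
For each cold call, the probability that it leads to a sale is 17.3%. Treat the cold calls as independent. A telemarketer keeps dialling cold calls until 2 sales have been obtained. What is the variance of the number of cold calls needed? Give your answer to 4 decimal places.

Y = total cold calls until the second success; negative binomial with r=2, p=0.173.
Var(Y) = r(1−p)/p² = 2·0.827 / 0.173² = 55.264125

55.2641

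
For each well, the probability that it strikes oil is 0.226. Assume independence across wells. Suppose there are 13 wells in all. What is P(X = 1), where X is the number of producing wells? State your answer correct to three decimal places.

X ~ Binomial(n=13, p=0.226).
P(X=1) = C(13,1) · p^1 · (1−p)^12
= 13 · 0.226 · 0.046227 = 0.13581

0.136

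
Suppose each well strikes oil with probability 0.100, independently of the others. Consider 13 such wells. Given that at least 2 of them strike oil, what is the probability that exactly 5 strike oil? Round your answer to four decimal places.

0.0146

X ~ Binomial(13, 0.10). Want P(X=5 | X≥2) = P(X=5) / P(X≥2).
P(X=5) = C(13,5)·0.10^5·0.90^8 = 0.005540
P(X≥2) = 1 − 0.254187 − 0.367158 = 0.378655
Ratio = 0.005540 / 0.378655 = 0.014631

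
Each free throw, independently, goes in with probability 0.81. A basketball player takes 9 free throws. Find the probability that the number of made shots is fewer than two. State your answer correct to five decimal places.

X ~ Binomial(9, 0.81); P(X ≤ 1) = Σ C(9,k) p^k (1−p)^(9−k) over k:
  k=0: C(9,0)·0.81^0·0.19^9 = 0.0000003
  k=1: C(9,1)·0.81^1·0.19^8 = 0.0000124
Total = 0.0000127

0.00001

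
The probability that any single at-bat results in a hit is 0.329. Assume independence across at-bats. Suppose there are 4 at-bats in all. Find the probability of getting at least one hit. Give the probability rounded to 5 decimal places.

P(at least one) = 1 − P(none) = 1 − (1 − 0.329)^4
= 1 − 0.2027170 = 0.7972830

0.79728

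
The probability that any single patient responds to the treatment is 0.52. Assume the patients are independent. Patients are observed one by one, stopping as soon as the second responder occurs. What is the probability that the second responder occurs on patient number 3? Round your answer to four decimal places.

0.2596

Y = trial on which the second success occurs; negative binomial, r=2, p=0.52.
P(Y=3) = C(2,1) · p^2 · (1−p)^1
= 2 · 0.2704 · 0.48 = 0.259584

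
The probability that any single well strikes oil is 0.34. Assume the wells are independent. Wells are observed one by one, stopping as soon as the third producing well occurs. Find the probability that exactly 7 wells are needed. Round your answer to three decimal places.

Y = trial on which the third success occurs; negative binomial, r=3, p=0.34.
P(Y=7) = C(6,2) · p^3 · (1−p)^4
= 15 · 0.039304 · 0.18975 = 0.11187

0.112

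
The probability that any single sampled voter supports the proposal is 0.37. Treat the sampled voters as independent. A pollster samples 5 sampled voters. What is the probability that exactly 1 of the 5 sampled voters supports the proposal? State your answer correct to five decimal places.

0.29143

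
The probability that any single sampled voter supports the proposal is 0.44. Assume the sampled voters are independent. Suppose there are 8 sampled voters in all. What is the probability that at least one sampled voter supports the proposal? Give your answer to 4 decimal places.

0.9903

P(at least one) = 1 − P(none) = 1 − (1 − 0.44)^8
= 1 − 0.009672 = 0.990328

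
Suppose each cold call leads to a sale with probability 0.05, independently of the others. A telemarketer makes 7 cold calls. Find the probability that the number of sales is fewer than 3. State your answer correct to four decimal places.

0.9962

X ~ Binomial(7, 0.05); P(X ≤ 2) = Σ C(7,k) p^k (1−p)^(7−k) over k:
  k=0: C(7,0)·0.05^0·0.95^7 = 0.698337
  k=1: C(7,1)·0.05^1·0.95^6 = 0.257282
  k=2: C(7,2)·0.05^2·0.95^5 = 0.040623
Total = 0.996243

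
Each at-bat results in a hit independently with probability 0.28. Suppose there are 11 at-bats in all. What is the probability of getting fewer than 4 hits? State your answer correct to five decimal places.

X ~ Binomial(11, 0.28); P(X ≤ 3) = Σ C(11,k) p^k (1−p)^(11−k) over k:
  k=0: C(11,0)·0.28^0·0.72^11 = 0.0269561
  k=1: C(11,1)·0.28^1·0.72^10 = 0.1153123
  k=2: C(11,2)·0.28^2·0.72^9 = 0.2242184
  k=3: C(11,3)·0.28^3·0.72^8 = 0.2615881
Total = 0.6280749

0.62807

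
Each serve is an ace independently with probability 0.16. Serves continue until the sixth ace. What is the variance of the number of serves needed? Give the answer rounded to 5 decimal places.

196.87500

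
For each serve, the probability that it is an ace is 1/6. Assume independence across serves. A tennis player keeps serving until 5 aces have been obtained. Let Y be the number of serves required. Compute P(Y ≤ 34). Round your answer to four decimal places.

0.6906

Finishing within 34 serves ⇔ at least 5 successes in the first 34. With X ~ Binomial(34, 0.166667), P(Y ≤ 34) = 1 − P(X ≤ 4).
  k=0: C(34,0)·0.166667^0·0.833333^34 = 0.002032
  k=1: C(34,1)·0.166667^1·0.833333^33 = 0.013815
  k=2: C(34,2)·0.166667^2·0.833333^32 = 0.045589
  k=3: C(34,3)·0.166667^3·0.833333^31 = 0.097257
  k=4: C(34,4)·0.166667^4·0.833333^30 = 0.150748
1 − 0.309440 = 0.690560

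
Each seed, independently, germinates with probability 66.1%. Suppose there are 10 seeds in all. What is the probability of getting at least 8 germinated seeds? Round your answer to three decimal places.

X ~ Binomial(10, 0.661); P(X ≥ 8) = Σ C(10,k) p^k (1−p)^(10−k) over k:
  k=8: C(10,8)·0.661^8·0.339^2 = 0.18846
  k=9: C(10,9)·0.661^9·0.339^1 = 0.08166
  k=10: C(10,10)·0.661^10·0.339^0 = 0.01592
Total = 0.28605

0.286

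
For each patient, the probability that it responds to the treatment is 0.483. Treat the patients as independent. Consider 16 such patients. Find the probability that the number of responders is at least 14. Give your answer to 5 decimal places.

0.00137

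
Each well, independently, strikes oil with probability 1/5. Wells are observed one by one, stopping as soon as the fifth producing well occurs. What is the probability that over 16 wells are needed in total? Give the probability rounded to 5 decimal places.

Needing more than 16 wells ⇔ fewer than 5 successes in the first 16. With X ~ Binomial(16, 0.20), P(Y > 16) = P(X ≤ 4).
  k=0: C(16,0)·0.20^0·0.80^16 = 0.0281475
  k=1: C(16,1)·0.20^1·0.80^15 = 0.1125900
  k=2: C(16,2)·0.20^2·0.80^14 = 0.2111062
  k=3: C(16,3)·0.20^3·0.80^13 = 0.2462906
  k=4: C(16,4)·0.20^4·0.80^12 = 0.2001111
P(X ≤ 4) = 0.7982454

0.79825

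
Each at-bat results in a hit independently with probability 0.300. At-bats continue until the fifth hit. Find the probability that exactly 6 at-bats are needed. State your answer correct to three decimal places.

Y = trial on which the fifth success occurs; negative binomial, r=5, p=0.30.
P(Y=6) = C(5,4) · p^5 · (1−p)^1
= 5 · 0.00243 · 0.7 = 0.00851

0.009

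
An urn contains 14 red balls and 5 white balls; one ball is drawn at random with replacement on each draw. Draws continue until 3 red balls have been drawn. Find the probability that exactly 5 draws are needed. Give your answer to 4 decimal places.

Y = trial on which the third success occurs; negative binomial, r=3, p=0.736842.
P(Y=5) = C(4,2) · p^3 · (1−p)^2
= 6 · 0.40006 · 0.069252 = 0.166229

0.1662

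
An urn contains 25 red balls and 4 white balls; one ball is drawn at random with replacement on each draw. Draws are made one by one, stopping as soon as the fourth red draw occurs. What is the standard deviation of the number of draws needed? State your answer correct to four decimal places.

Y = total draws until the fourth success; negative binomial with r=4, p=0.862069.
SD(Y) = √[r(1−p)/p²] = √(0.742400) = 0.861626

0.8616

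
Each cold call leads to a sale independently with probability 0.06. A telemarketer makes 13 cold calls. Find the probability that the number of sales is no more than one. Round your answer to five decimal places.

0.81858

X ~ Binomial(13, 0.06); P(X ≤ 1) = Σ C(13,k) p^k (1−p)^(13−k) over k:
  k=0: C(13,0)·0.06^0·0.94^13 = 0.4473651
  k=1: C(13,1)·0.06^1·0.94^12 = 0.3712178
Total = 0.8185829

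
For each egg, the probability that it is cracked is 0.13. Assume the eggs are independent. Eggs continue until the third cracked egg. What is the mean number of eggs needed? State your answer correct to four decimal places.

23.0769

Y = total eggs until the third success; negative binomial with r=3, p=0.13.
E[Y] = r / p = 3 / 0.13 = 23.076923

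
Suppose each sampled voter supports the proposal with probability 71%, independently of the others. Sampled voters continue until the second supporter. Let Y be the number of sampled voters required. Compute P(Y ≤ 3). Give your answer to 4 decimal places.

Finishing within 3 sampled voters ⇔ at least 2 successes in the first 3. With X ~ Binomial(3, 0.71), P(Y ≤ 3) = 1 − P(X ≤ 1).
  k=0: C(3,0)·0.71^0·0.29^3 = 0.024389
  k=1: C(3,1)·0.71^1·0.29^2 = 0.179133
1 − 0.203522 = 0.796478

0.7965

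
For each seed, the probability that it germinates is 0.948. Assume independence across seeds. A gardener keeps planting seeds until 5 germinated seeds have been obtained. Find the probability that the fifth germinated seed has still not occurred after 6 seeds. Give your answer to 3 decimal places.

Needing more than 6 seeds ⇔ fewer than 5 successes in the first 6. With X ~ Binomial(6, 0.948), P(Y > 6) = P(X ≤ 4).
  k=0: C(6,0)·0.948^0·0.052^6 = 0.00000
  k=1: C(6,1)·0.948^1·0.052^5 = 0.00000
  k=2: C(6,2)·0.948^2·0.052^4 = 0.00010
  k=3: C(6,3)·0.948^3·0.052^3 = 0.00240
  k=4: C(6,4)·0.948^4·0.052^2 = 0.03276
P(X ≤ 4) = 0.03526

0.035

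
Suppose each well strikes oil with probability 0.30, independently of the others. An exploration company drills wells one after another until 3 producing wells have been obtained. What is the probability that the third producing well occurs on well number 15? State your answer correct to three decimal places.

Y = trial on which the third success occurs; negative binomial, r=3, p=0.30.
P(Y=15) = C(14,2) · p^3 · (1−p)^12
= 91 · 0.027 · 0.013841 = 0.03401

0.034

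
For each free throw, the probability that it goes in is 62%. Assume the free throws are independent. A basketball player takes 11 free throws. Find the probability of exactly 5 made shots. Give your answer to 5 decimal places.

X ~ Binomial(n=11, p=0.62).
P(X=5) = C(11,5) · p^5 · (1−p)^6
= 462 · 0.091613 · 0.0030109 = 0.1274389

0.12744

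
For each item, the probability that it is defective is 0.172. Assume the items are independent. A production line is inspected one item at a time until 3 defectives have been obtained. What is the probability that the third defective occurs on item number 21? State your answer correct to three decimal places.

0.032

Y = trial on which the third success occurs; negative binomial, r=3, p=0.172.
P(Y=21) = C(20,2) · p^3 · (1−p)^18
= 190 · 0.0050884 · 0.033462 = 0.03235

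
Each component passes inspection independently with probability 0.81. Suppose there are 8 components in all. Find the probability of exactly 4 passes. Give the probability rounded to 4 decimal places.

0.0393

X ~ Binomial(n=8, p=0.81).
P(X=4) = C(8,4) · p^4 · (1−p)^4
= 70 · 0.43047 · 0.0013032 = 0.039269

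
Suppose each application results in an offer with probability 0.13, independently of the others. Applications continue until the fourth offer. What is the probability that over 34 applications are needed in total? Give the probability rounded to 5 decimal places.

0.33878

Needing more than 34 applications ⇔ fewer than 4 successes in the first 34. With X ~ Binomial(34, 0.13), P(Y > 34) = P(X ≤ 3).
  k=0: C(34,0)·0.13^0·0.87^34 = 0.0087832
  k=1: C(34,1)·0.13^1·0.87^33 = 0.0446229
  k=2: C(34,2)·0.13^2·0.87^32 = 0.1100185
  k=3: C(34,3)·0.13^3·0.87^31 = 0.1753551
P(X ≤ 3) = 0.3387797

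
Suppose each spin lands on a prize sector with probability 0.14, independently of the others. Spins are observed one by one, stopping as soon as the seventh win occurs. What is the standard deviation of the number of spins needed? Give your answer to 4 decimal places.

17.5255

Y = total spins until the seventh success; negative binomial with r=7, p=0.14.
SD(Y) = √[r(1−p)/p²] = √(307.142857) = 17.525492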